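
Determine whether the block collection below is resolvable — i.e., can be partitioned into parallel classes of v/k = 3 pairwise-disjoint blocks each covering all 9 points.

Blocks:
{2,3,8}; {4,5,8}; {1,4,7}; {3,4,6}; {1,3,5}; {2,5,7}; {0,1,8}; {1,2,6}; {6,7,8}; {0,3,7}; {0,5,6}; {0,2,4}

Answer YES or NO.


v = 9, block size k = 3, number of blocks = 12.
For resolvability, blocks must partition into parallel classes of size v/k = 3.
Total blocks must therefore be a multiple of 3: 12 = 3·4 + 0 ⇒ divisible ✓.
Greedy packing gives 4 candidate class(es). Each should be a full parallel class (size 3, covers all 9 points).
  Class 1 (3 blocks): {2,3,8}; {1,4,7}; {0,5,6}. Points covered: [0, 1, 2, 3, 4, 5, 6, 7, 8].
  Class 2 (3 blocks): {4,5,8}; {1,2,6}; {0,3,7}. Points covered: [0, 1, 2, 3, 4, 5, 6, 7, 8].
  Class 3 (3 blocks): {3,4,6}; {2,5,7}; {0,1,8}. Points covered: [0, 1, 2, 3, 4, 5, 6, 7, 8].
  Class 4 (3 blocks): {1,3,5}; {6,7,8}; {0,2,4}. Points covered: [0, 1, 2, 3, 4, 5, 6, 7, 8].
All classes full (size 3)? YES. All classes cover every point? YES.
Resolvable? YES.

YES


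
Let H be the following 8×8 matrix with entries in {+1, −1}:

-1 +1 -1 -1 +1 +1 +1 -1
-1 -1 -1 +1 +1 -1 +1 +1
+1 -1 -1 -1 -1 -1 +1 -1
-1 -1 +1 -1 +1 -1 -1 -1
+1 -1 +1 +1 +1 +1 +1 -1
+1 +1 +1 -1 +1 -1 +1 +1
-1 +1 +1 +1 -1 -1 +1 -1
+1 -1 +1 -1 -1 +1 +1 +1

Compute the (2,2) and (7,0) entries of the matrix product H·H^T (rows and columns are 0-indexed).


Row 0 of H: [-1, 1, -1, -1, 1, 1, 1, -1].
Row 2 of H: [1, -1, -1, -1, -1, -1, 1, -1].
Row 7 of H: [1, -1, 1, -1, -1, 1, 1, 1].
(H·H^T)[2][2] = Σ_j H[2][j]·H[2][j] = (1)² + (-1)² + (-1)² + (-1)² + (-1)² + (-1)² + (1)² + (-1)² = 1 + 1 + 1 + 1 + 1 + 1 + 1 + 1 = 8.
(H·H^T)[7][0] = Σ_j H[7][j]·H[0][j] = (1)·(-1) + (-1)·(1) + (1)·(-1) + (-1)·(-1) + (-1)·(1) + (1)·(1) + (1)·(1) + (1)·(-1) = -1 + -1 + -1 + 1 + -1 + 1 + 1 + -1 = -2.
Rows 7 and 0 are not orthogonal (dot product = -2 ≠ 0), so H is not a Hadamard matrix.

(2,2) entry = 8; (7,0) entry = -2.


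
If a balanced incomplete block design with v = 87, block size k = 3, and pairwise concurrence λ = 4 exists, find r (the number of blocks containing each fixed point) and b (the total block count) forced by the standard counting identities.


Any 2-(v, k, λ) BIBD satisfies two necessary conditions:
  (i)  Each point sits in r blocks, and counting incidences through any fixed point gives r(k − 1) = λ(v − 1), so r = λ(v − 1)/(k − 1).
  (ii) Total incidences bk = vr, so b = vr/k.
Step 1: r = λ(v − 1)/(k − 1) = 4·(87 − 1)/(3 − 1) = 4·86/2 = 344/2 = 172.
Step 2: b = vr/k = 87·172/3 = 14964/3 = 4988.
Check integrality: r = 172 ∈ Z ✓, b = 4988 ∈ Z ✓.
(These identities are necessary conditions: they determine r and b for any design with these parameters, but do not by themselves prove that one exists.)

r = 172, b = 4988.


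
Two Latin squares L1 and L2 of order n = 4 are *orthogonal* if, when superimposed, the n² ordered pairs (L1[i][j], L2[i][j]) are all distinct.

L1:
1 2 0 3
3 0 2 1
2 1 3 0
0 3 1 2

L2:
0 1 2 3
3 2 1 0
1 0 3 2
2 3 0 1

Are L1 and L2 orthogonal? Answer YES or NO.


Form the n² = 16 superimposed pairs (L1[i][j], L2[i][j]), row by row (rows and columns indexed from 0):
row 0: (1,0) (2,1) (0,2) (3,3)
row 1: (3,3) (0,2) (2,1) (1,0)
row 2: (2,1) (1,0) (3,3) (0,2)
row 3: (0,2) (3,3) (1,0) (2,1)
Orthogonality requires all 16 pairs distinct.
But the pair (3,3) repeats: cell (0,3) has L1 = 3, L2 = 3, and cell (1,0) has L1 = 3, L2 = 3.
A repeated pair means some other pair never occurs (only 4 distinct pairs out of 16), so the squares are not orthogonal.
Conclusion: NO.

NO


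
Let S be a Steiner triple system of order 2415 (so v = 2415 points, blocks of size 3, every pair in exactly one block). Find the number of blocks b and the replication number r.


An STS(v) is a 2-(v, 3, 1) BIBD: block size k = 3, λ = 1.
Replication: r(k − 1) = λ(v − 1) ⇒ r·2 = 2415 − 1 = 2414 ⇒ r = 1207.
Block count: bk = vr ⇒ b·3 = 2415·1207 = 2914905 ⇒ b = 971635.

r = 1207, b = 971635.


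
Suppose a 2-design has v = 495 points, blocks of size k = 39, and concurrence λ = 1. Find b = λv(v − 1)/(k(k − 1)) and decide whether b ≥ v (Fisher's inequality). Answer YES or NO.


r = λ(v − 1)/(k − 1) = 1·494/38 = 13.
b = vr/k = 495·13/39 = 165.
Fisher's inequality: b ≥ v ⇔ 165 ≥ 495? NO.

NO


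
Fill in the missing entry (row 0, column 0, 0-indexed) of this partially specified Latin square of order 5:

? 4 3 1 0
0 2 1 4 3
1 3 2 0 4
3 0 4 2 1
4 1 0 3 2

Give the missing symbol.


Row 0 contains symbols [0, 1, 3, 4] — missing [2].
Column 0 contains symbols [0, 1, 3, 4] — missing [2].
The missing symbol must appear in both missing sets; intersection = [2].
Therefore the hidden value is 2.

Missing value = 2.


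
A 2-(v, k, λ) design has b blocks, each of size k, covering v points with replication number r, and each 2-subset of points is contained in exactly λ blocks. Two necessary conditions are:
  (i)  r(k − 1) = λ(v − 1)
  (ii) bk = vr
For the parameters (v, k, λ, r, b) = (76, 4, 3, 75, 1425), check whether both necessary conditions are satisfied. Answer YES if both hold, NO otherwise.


Condition (i): r(k − 1) = 75·3 = 225; λ(v − 1) = 3·75 = 225. Match? YES.
Condition (ii): bk = 1425·4 = 5700; vr = 76·75 = 5700. Match? YES.
Both conditions hold? YES.

YES


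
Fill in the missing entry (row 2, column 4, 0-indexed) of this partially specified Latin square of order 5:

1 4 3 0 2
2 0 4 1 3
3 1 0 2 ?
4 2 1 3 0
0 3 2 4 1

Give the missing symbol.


Row 2 contains symbols [0, 1, 2, 3] — missing [4].
Column 4 contains symbols [0, 1, 2, 3] — missing [4].
The missing symbol must appear in both missing sets; intersection = [4].
Therefore the hidden value is 4.

Missing value = 4.


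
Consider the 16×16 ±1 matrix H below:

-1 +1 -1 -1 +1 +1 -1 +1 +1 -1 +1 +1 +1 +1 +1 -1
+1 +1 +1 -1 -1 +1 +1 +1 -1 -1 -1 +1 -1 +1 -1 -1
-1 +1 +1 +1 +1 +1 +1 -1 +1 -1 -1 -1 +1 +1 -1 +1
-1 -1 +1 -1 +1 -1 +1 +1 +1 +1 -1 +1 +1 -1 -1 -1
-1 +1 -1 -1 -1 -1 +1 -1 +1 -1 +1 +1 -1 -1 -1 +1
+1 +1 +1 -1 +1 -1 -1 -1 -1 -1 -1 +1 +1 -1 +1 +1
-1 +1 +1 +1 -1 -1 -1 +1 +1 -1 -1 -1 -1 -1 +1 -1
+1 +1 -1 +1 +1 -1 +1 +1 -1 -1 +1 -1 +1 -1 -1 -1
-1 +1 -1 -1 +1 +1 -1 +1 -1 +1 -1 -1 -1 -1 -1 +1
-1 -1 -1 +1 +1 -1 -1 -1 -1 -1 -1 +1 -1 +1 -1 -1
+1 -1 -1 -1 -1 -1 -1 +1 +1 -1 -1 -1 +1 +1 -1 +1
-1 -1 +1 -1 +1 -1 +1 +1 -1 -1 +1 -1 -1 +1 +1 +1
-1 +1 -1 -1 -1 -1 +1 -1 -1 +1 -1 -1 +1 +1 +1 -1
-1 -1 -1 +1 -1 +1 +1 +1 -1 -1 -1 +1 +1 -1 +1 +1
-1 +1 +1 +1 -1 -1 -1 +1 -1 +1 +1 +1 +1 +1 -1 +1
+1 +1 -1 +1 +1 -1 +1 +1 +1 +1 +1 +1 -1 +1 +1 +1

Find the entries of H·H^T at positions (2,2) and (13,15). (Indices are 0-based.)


Row 2 of H: [-1, 1, 1, 1, 1, 1, 1, -1, 1, -1, -1, -1, 1, 1, -1, 1].
Row 13 of H: [-1, -1, -1, 1, -1, 1, 1, 1, -1, -1, -1, 1, 1, -1, 1, 1].
Row 15 of H: [1, 1, -1, 1, 1, -1, 1, 1, 1, 1, 1, 1, -1, 1, 1, 1].
(H·H^T)[2][2] = Σ_j H[2][j]·H[2][j] = (-1)² + (1)² + (1)² + (1)² + (1)² + (1)² + (1)² + (-1)² + (1)² + (-1)² + (-1)² + (-1)² + (1)² + (1)² + (-1)² + (1)² = 1 + 1 + 1 + 1 + 1 + 1 + 1 + 1 + 1 + 1 + 1 + 1 + 1 + 1 + 1 + 1 = 16.
(H·H^T)[13][15] = Σ_j H[13][j]·H[15][j] = (-1)·(1) + (-1)·(1) + (-1)·(-1) + (1)·(1) + (-1)·(1) + (1)·(-1) + (1)·(1) + (1)·(1) + (-1)·(1) + (-1)·(1) + (-1)·(1) + (1)·(1) + (1)·(-1) + (-1)·(1) + (1)·(1) + (1)·(1) = -1 + -1 + 1 + 1 + -1 + -1 + 1 + 1 + -1 + -1 + -1 + 1 + -1 + -1 + 1 + 1 = -2.
Rows 13 and 15 are not orthogonal (dot product = -2 ≠ 0), so H is not a Hadamard matrix.

(2,2) entry = 16; (13,15) entry = -2.


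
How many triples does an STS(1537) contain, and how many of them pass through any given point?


An STS(v) is a 2-(v, 3, 1) BIBD: block size k = 3, λ = 1.
Replication: r(k − 1) = λ(v − 1) ⇒ r·2 = 1537 − 1 = 1536 ⇒ r = 768.
Block count: bk = vr ⇒ b·3 = 1537·768 = 1180416 ⇒ b = 393472.

r = 768, b = 393472.


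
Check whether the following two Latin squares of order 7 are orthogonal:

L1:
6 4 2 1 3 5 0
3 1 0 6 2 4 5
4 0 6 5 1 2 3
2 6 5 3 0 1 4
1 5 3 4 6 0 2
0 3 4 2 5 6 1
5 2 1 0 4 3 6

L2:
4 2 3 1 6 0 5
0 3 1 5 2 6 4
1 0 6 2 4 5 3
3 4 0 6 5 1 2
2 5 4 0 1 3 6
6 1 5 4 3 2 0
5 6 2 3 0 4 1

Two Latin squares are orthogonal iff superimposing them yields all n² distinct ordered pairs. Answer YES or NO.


Form the n² = 49 superimposed pairs (L1[i][j], L2[i][j]), row by row (rows and columns indexed from 0):
row 0: (6,4) (4,2) (2,3) (1,1) (3,6) (5,0) (0,5)
row 1: (3,0) (1,3) (0,1) (6,5) (2,2) (4,6) (5,4)
row 2: (4,1) (0,0) (6,6) (5,2) (1,4) (2,5) (3,3)
row 3: (2,3) (6,4) (5,0) (3,6) (0,5) (1,1) (4,2)
row 4: (1,2) (5,5) (3,4) (4,0) (6,1) (0,3) (2,6)
row 5: (0,6) (3,1) (4,5) (2,4) (5,3) (6,2) (1,0)
row 6: (5,5) (2,6) (1,2) (0,3) (4,0) (3,4) (6,1)
Orthogonality requires all 49 pairs distinct.
But the pair (2,3) repeats: cell (0,2) has L1 = 2, L2 = 3, and cell (3,0) has L1 = 2, L2 = 3.
A repeated pair means some other pair never occurs (only 35 distinct pairs out of 49), so the squares are not orthogonal.
Conclusion: NO.

NO


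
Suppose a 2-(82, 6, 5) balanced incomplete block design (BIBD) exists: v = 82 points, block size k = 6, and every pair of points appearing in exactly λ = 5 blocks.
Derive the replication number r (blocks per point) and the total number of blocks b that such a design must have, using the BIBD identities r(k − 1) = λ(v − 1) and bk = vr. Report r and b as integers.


Any 2-(v, k, λ) BIBD satisfies two necessary conditions:
  (i)  Each point sits in r blocks, and counting incidences through any fixed point gives r(k − 1) = λ(v − 1), so r = λ(v − 1)/(k − 1).
  (ii) Total incidences bk = vr, so b = vr/k.
Step 1: r = λ(v − 1)/(k − 1) = 5·(82 − 1)/(6 − 1) = 5·81/5 = 405/5 = 81.
Step 2: b = vr/k = 82·81/6 = 6642/6 = 1107.
Check integrality: r = 81 ∈ Z ✓, b = 1107 ∈ Z ✓.
(These identities are necessary conditions: they determine r and b for any design with these parameters, but do not by themselves prove that one exists.)

r = 81, b = 1107.


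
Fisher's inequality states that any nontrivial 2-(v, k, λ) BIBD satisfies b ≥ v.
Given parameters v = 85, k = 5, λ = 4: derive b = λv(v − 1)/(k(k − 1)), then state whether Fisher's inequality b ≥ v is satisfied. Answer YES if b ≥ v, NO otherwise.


b = λv(v − 1)/(k(k − 1)) = 4·85·84/(5·4) = 28560/20 = 1428.
Compare with v = 85: b ≥ v, so Fisher's inequality holds.

YES


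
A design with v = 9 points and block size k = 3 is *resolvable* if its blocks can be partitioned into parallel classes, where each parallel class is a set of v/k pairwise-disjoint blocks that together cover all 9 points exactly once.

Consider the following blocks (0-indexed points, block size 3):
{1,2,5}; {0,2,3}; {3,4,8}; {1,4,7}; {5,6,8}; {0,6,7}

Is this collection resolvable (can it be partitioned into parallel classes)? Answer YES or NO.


v = 9, block size k = 3, number of blocks = 6.
For resolvability, blocks must partition into parallel classes of size v/k = 3.
Total blocks must therefore be a multiple of 3: 6 = 3·2 + 0 ⇒ divisible ✓.
Greedy packing gives 2 candidate class(es). Each should be a full parallel class (size 3, covers all 9 points).
  Class 1 (3 blocks): {1,2,5}; {3,4,8}; {0,6,7}. Points covered: [0, 1, 2, 3, 4, 5, 6, 7, 8].
  Class 2 (3 blocks): {0,2,3}; {1,4,7}; {5,6,8}. Points covered: [0, 1, 2, 3, 4, 5, 6, 7, 8].
All classes full (size 3)? YES. All classes cover every point? YES.
Resolvable? YES.

YES


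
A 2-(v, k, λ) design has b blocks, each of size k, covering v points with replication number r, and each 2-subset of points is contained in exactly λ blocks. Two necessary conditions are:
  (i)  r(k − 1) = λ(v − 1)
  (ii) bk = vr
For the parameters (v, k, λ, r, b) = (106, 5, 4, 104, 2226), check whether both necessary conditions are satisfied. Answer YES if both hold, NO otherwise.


Condition (i): r(k − 1) = 104·4 = 416; λ(v − 1) = 4·105 = 420. Match? NO.
Condition (ii): bk = 2226·5 = 11130; vr = 106·104 = 11024. Match? NO.
Both conditions hold? NO.

NO


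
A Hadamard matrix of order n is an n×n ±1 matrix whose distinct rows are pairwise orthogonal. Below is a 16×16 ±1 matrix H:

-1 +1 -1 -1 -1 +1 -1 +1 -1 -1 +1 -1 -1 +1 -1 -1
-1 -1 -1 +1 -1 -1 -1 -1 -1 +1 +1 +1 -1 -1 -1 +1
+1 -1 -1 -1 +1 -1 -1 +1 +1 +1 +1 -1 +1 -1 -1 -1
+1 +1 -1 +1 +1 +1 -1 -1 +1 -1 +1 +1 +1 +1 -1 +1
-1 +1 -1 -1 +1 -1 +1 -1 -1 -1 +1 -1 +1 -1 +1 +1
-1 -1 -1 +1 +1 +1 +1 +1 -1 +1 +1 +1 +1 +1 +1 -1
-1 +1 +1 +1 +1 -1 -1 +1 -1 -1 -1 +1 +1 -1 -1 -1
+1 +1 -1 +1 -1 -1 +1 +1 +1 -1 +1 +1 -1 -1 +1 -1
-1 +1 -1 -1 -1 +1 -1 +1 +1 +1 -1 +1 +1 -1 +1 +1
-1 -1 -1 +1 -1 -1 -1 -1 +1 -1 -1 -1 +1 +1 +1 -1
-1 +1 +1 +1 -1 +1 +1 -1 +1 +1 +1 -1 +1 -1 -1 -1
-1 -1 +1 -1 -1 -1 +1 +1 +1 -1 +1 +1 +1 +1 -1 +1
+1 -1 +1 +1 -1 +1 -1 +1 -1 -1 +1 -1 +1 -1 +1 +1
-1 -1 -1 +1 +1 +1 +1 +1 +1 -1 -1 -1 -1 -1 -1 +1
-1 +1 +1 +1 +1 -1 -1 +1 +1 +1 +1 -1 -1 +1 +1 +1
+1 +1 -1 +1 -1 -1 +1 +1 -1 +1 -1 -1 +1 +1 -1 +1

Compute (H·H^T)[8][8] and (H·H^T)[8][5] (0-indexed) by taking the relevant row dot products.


Row 5 of H: [-1, -1, -1, 1, 1, 1, 1, 1, -1, 1, 1, 1, 1, 1, 1, -1].
Row 8 of H: [-1, 1, -1, -1, -1, 1, -1, 1, 1, 1, -1, 1, 1, -1, 1, 1].
(H·H^T)[8][8] = Σ_j H[8][j]·H[8][j] = (-1)² + (1)² + (-1)² + (-1)² + (-1)² + (1)² + (-1)² + (1)² + (1)² + (1)² + (-1)² + (1)² + (1)² + (-1)² + (1)² + (1)² = 1 + 1 + 1 + 1 + 1 + 1 + 1 + 1 + 1 + 1 + 1 + 1 + 1 + 1 + 1 + 1 = 16.
(H·H^T)[8][5] = Σ_j H[8][j]·H[5][j] = (-1)·(-1) + (1)·(-1) + (-1)·(-1) + (-1)·(1) + (-1)·(1) + (1)·(1) + (-1)·(1) + (1)·(1) + (1)·(-1) + (1)·(1) + (-1)·(1) + (1)·(1) + (1)·(1) + (-1)·(1) + (1)·(1) + (1)·(-1) = 1 + -1 + 1 + -1 + -1 + 1 + -1 + 1 + -1 + 1 + -1 + 1 + 1 + -1 + 1 + -1 = 0.
So rows 8 and 5 are orthogonal; the diagonal entry equals n = 16.

(8,8) entry = 16; (8,5) entry = 0.


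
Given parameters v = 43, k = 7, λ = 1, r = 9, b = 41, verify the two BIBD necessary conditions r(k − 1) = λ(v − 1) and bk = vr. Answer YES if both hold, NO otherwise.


Condition (i): r(k − 1) = 9·6 = 54; λ(v − 1) = 1·42 = 42. Match? NO.
Condition (ii): bk = 41·7 = 287; vr = 43·9 = 387. Match? NO.
Both conditions hold? NO.

NO


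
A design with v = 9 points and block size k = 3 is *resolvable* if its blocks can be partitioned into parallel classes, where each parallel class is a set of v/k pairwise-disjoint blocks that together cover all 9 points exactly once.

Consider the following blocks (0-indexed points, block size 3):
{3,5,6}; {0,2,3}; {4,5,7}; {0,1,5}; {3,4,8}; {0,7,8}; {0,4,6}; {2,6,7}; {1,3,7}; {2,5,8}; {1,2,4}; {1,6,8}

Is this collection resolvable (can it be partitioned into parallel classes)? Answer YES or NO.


v = 9, block size k = 3, number of blocks = 12.
For resolvability, blocks must partition into parallel classes of size v/k = 3.
Total blocks must therefore be a multiple of 3: 12 = 3·4 + 0 ⇒ divisible ✓.
Greedy packing gives 4 candidate class(es). Each should be a full parallel class (size 3, covers all 9 points).
  Class 1 (3 blocks): {3,5,6}; {0,7,8}; {1,2,4}. Points covered: [0, 1, 2, 3, 4, 5, 6, 7, 8].
  Class 2 (3 blocks): {0,2,3}; {4,5,7}; {1,6,8}. Points covered: [0, 1, 2, 3, 4, 5, 6, 7, 8].
  Class 3 (3 blocks): {0,1,5}; {3,4,8}; {2,6,7}. Points covered: [0, 1, 2, 3, 4, 5, 6, 7, 8].
  Class 4 (3 blocks): {0,4,6}; {1,3,7}; {2,5,8}. Points covered: [0, 1, 2, 3, 4, 5, 6, 7, 8].
All classes full (size 3)? YES. All classes cover every point? YES.
Resolvable? YES.

YES


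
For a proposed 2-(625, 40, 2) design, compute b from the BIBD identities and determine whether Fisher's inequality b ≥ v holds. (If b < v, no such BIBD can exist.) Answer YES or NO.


b = λv(v − 1)/(k(k − 1)) = 2·625·624/(40·39) = 780000/1560 = 500.
Compare with v = 625: b < v, so Fisher's inequality fails.

NO


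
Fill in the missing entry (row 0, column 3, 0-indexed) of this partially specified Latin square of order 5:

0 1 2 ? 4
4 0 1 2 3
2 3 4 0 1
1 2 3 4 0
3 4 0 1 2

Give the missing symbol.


Row 0 contains symbols [0, 1, 2, 4] — missing [3].
Column 3 contains symbols [0, 1, 2, 4] — missing [3].
The missing symbol must appear in both missing sets; intersection = [3].
Therefore the hidden value is 3.

Missing value = 3.


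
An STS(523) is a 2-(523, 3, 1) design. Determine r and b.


An STS(v) is a 2-(v, 3, 1) BIBD: block size k = 3, λ = 1.
Replication: r(k − 1) = λ(v − 1) ⇒ r·2 = 523 − 1 = 522 ⇒ r = 261.
Block count: b = v(v − 1)/6 = 523·522/6 = 273006/6 = 45501.

r = 261, b = 45501.


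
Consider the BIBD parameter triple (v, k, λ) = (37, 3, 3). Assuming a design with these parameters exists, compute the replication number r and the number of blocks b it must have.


Any 2-(v, k, λ) BIBD satisfies two necessary conditions:
  (i)  Each point sits in r blocks, and counting incidences through any fixed point gives r(k − 1) = λ(v − 1), so r = λ(v − 1)/(k − 1).
  (ii) Total incidences bk = vr, so b = vr/k.
Step 1: r = λ(v − 1)/(k − 1) = 3·(37 − 1)/(3 − 1) = 3·36/2 = 108/2 = 54.
Step 2: b = vr/k = 37·54/3 = 1998/3 = 666.
Check integrality: r = 54 ∈ Z ✓, b = 666 ∈ Z ✓.
(These identities are necessary conditions: they determine r and b for any design with these parameters, but do not by themselves prove that one exists.)

r = 54, b = 666.


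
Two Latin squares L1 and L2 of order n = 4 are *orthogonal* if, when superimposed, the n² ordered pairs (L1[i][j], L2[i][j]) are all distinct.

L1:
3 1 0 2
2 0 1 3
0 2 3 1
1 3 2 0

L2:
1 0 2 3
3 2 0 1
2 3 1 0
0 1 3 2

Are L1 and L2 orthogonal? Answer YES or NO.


Form the n² = 16 superimposed pairs (L1[i][j], L2[i][j]), row by row (rows and columns indexed from 0):
row 0: (3,1) (1,0) (0,2) (2,3)
row 1: (2,3) (0,2) (1,0) (3,1)
row 2: (0,2) (2,3) (3,1) (1,0)
row 3: (1,0) (3,1) (2,3) (0,2)
Orthogonality requires all 16 pairs distinct.
But the pair (2,3) repeats: cell (0,3) has L1 = 2, L2 = 3, and cell (1,0) has L1 = 2, L2 = 3.
A repeated pair means some other pair never occurs (only 4 distinct pairs out of 16), so the squares are not orthogonal.
Conclusion: NO.

NO


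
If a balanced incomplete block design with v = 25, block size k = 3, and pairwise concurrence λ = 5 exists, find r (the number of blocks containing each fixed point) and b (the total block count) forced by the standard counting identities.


Any 2-(v, k, λ) BIBD satisfies two necessary conditions:
  (i)  Each point sits in r blocks, and counting incidences through any fixed point gives r(k − 1) = λ(v − 1), so r = λ(v − 1)/(k − 1).
  (ii) Total incidences bk = vr, so b = vr/k.
Step 1: r = λ(v − 1)/(k − 1) = 5·(25 − 1)/(3 − 1) = 5·24/2 = 120/2 = 60.
Step 2: b = vr/k = 25·60/3 = 1500/3 = 500.
Check integrality: r = 60 ∈ Z ✓, b = 500 ∈ Z ✓.
(These identities are necessary conditions: they determine r and b for any design with these parameters, but do not by themselves prove that one exists.)

r = 60, b = 500.


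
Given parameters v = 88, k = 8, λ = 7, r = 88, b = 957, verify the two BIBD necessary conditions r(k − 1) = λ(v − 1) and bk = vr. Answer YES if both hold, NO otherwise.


Condition (i): r(k − 1) = 88·7 = 616; λ(v − 1) = 7·87 = 609. Match? NO.
Condition (ii): bk = 957·8 = 7656; vr = 88·88 = 7744. Match? NO.
Both conditions hold? NO.

NO


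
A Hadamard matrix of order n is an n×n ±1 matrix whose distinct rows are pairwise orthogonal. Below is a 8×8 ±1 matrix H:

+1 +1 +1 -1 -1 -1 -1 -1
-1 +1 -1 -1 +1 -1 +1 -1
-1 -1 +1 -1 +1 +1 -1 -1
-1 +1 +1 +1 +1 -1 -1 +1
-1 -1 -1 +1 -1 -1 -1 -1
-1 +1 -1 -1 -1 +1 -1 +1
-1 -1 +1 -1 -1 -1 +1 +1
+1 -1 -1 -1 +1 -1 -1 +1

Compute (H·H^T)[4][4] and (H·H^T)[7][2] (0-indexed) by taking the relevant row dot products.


Row 2 of H: [-1, -1, 1, -1, 1, 1, -1, -1].
Row 4 of H: [-1, -1, -1, 1, -1, -1, -1, -1].
Row 7 of H: [1, -1, -1, -1, 1, -1, -1, 1].
(H·H^T)[4][4] = Σ_j H[4][j]·H[4][j] = (-1)² + (-1)² + (-1)² + (1)² + (-1)² + (-1)² + (-1)² + (-1)² = 1 + 1 + 1 + 1 + 1 + 1 + 1 + 1 = 8.
(H·H^T)[7][2] = Σ_j H[7][j]·H[2][j] = (1)·(-1) + (-1)·(-1) + (-1)·(1) + (-1)·(-1) + (1)·(1) + (-1)·(1) + (-1)·(-1) + (1)·(-1) = -1 + 1 + -1 + 1 + 1 + -1 + 1 + -1 = 0.
So rows 7 and 2 are orthogonal; the diagonal entry equals n = 8.

(4,4) entry = 8; (7,2) entry = 0.


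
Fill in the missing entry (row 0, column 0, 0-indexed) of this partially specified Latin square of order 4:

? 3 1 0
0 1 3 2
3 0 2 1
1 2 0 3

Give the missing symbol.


Row 0 contains symbols [0, 1, 3] — missing [2].
Column 0 contains symbols [0, 1, 3] — missing [2].
The missing symbol must appear in both missing sets; intersection = [2].
Therefore the hidden value is 2.

Missing value = 2.


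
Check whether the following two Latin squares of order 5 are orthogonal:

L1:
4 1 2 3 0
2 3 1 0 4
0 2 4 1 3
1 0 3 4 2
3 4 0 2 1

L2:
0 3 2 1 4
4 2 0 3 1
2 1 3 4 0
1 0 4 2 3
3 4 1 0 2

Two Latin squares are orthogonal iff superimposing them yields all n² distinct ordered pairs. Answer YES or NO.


Form the n² = 25 superimposed pairs (L1[i][j], L2[i][j]), row by row (rows and columns indexed from 0):
row 0: (4,0) (1,3) (2,2) (3,1) (0,4)
row 1: (2,4) (3,2) (1,0) (0,3) (4,1)
row 2: (0,2) (2,1) (4,3) (1,4) (3,0)
row 3: (1,1) (0,0) (3,4) (4,2) (2,3)
row 4: (3,3) (4,4) (0,1) (2,0) (1,2)
Orthogonality requires all 25 pairs distinct.
Check by first coordinate: for each symbol s of L1, list the L2 entries in the n cells where L1 = s; they must all differ.
  L1 = 0: L2 entries (in reading order) 4, 3, 2, 0, 1 — all 5 distinct ✓
  L1 = 1: L2 entries (in reading order) 3, 0, 4, 1, 2 — all 5 distinct ✓
  L1 = 2: L2 entries (in reading order) 2, 4, 1, 3, 0 — all 5 distinct ✓
  L1 = 3: L2 entries (in reading order) 1, 2, 0, 4, 3 — all 5 distinct ✓
  L1 = 4: L2 entries (in reading order) 0, 1, 3, 2, 4 — all 5 distinct ✓
Every symbol of L1 meets every symbol of L2 exactly once, so all 25 pairs are distinct (25 of 25).
Conclusion: YES.

YES


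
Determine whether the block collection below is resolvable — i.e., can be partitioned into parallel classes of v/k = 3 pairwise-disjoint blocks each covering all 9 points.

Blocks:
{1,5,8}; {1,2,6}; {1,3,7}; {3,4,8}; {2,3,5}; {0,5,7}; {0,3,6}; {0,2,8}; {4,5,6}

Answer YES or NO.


v = 9, block size k = 3, number of blocks = 9.
For resolvability, blocks must partition into parallel classes of size v/k = 3.
Total blocks must therefore be a multiple of 3: 9 = 3·3 + 0 ⇒ divisible ✓.
Consider block {1,5,8}. The only other block(s) in the collection disjoint from it are {0,3,6} — just 1 block(s). Any parallel class containing {1,5,8} would need 2 other blocks each disjoint from it, so no parallel class of size 3 can contain {1,5,8}.
Since every block must belong to some parallel class in a resolution, the collection cannot be partitioned into parallel classes.
Resolvable? NO.

NO


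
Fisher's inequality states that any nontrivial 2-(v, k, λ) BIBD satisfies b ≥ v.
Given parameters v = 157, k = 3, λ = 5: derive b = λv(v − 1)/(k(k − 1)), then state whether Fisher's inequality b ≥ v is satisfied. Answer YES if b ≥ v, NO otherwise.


r = λ(v − 1)/(k − 1) = 5·156/2 = 390.
b = vr/k = 157·390/3 = 20410.
Fisher's inequality: b ≥ v ⇔ 20410 ≥ 157? YES.

YES


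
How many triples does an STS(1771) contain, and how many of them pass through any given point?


An STS(v) is a 2-(v, 3, 1) BIBD: block size k = 3, λ = 1.
Replication: r(k − 1) = λ(v − 1) ⇒ r·2 = 1771 − 1 = 1770 ⇒ r = 885.
Block count: bk = vr ⇒ b·3 = 1771·885 = 1567335 ⇒ b = 522445.
(Check via b = v(v − 1)/6 = 1771·1770/6 = 3134670/6 = 522445.)

r = 885, b = 522445.


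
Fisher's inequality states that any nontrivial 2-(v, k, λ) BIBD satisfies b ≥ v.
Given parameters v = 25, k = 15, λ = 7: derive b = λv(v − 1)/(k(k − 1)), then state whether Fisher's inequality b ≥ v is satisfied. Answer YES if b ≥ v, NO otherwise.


b = λv(v − 1)/(k(k − 1)) = 7·25·24/(15·14) = 4200/210 = 20.
Compare with v = 25: b < v, so Fisher's inequality fails.

NO


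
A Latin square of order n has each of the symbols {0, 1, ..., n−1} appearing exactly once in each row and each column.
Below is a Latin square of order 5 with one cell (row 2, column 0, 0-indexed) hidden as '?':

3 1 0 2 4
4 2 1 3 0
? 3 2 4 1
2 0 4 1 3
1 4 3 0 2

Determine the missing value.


Row 2 contains symbols [1, 2, 3, 4] — missing [0].
Column 0 contains symbols [1, 2, 3, 4] — missing [0].
The missing symbol must appear in both missing sets; intersection = [0].
Therefore the hidden value is 0.

Missing value = 0.


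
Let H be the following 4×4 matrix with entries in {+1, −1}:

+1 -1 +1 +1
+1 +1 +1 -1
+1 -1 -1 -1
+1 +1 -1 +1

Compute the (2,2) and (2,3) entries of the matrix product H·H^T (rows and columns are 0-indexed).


Row 2 of H: [1, -1, -1, -1].
Row 3 of H: [1, 1, -1, 1].
(H·H^T)[2][2] = Σ_j H[2][j]·H[2][j] = (1)² + (-1)² + (-1)² + (-1)² = 1 + 1 + 1 + 1 = 4.
(H·H^T)[2][3] = Σ_j H[2][j]·H[3][j] = (1)·(1) + (-1)·(1) + (-1)·(-1) + (-1)·(1) = 1 + -1 + 1 + -1 = 0.
So rows 2 and 3 are orthogonal; the diagonal entry equals n = 4.

(2,2) entry = 4; (2,3) entry = 0.


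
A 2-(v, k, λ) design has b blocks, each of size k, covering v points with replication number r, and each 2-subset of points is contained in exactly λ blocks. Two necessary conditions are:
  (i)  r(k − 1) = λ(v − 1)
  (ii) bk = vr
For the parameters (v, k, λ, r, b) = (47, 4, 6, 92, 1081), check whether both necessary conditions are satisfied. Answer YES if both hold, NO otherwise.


Condition (i): r(k − 1) = 92·3 = 276; λ(v − 1) = 6·46 = 276. Match? YES.
Condition (ii): bk = 1081·4 = 4324; vr = 47·92 = 4324. Match? YES.
Both conditions hold? YES.

YES


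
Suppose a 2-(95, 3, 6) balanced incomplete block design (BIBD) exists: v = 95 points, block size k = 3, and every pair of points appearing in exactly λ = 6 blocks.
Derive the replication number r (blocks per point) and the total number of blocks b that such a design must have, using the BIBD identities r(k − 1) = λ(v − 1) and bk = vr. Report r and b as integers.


Any 2-(v, k, λ) BIBD satisfies two necessary conditions:
  (i)  Each point sits in r blocks, and counting incidences through any fixed point gives r(k − 1) = λ(v − 1), so r = λ(v − 1)/(k − 1).
  (ii) Total incidences bk = vr, so b = vr/k.
Step 1: r = λ(v − 1)/(k − 1) = 6·(95 − 1)/(3 − 1) = 6·94/2 = 564/2 = 282.
Step 2: b = vr/k = 95·282/3 = 26790/3 = 8930.
Check integrality: r = 282 ∈ Z ✓, b = 8930 ∈ Z ✓.
(These identities are necessary conditions: they determine r and b for any design with these parameters, but do not by themselves prove that one exists.)

r = 282, b = 8930.


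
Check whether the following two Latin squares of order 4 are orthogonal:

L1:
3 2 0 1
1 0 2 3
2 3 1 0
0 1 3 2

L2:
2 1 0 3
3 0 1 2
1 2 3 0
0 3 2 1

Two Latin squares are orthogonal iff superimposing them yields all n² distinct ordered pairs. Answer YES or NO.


Form the n² = 16 superimposed pairs (L1[i][j], L2[i][j]), row by row (rows and columns indexed from 0):
row 0: (3,2) (2,1) (0,0) (1,3)
row 1: (1,3) (0,0) (2,1) (3,2)
row 2: (2,1) (3,2) (1,3) (0,0)
row 3: (0,0) (1,3) (3,2) (2,1)
Orthogonality requires all 16 pairs distinct.
But the pair (1,3) repeats: cell (0,3) has L1 = 1, L2 = 3, and cell (1,0) has L1 = 1, L2 = 3.
A repeated pair means some other pair never occurs (only 4 distinct pairs out of 16), so the squares are not orthogonal.
Conclusion: NO.

NO


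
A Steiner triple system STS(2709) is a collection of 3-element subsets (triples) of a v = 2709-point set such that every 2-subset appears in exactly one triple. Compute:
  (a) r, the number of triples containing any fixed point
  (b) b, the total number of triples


An STS(v) is a 2-(v, 3, 1) BIBD: block size k = 3, λ = 1.
Replication: r(k − 1) = λ(v − 1) ⇒ r·2 = 2709 − 1 = 2708 ⇒ r = 1354.
Block count: b = v(v − 1)/6 = 2709·2708/6 = 7335972/6 = 1222662.

r = 1354, b = 1222662.


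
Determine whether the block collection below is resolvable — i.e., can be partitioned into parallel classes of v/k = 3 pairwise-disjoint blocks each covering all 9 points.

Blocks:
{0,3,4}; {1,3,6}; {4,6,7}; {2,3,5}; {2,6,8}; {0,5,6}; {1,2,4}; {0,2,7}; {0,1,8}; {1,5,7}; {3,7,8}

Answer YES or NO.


v = 9, block size k = 3, number of blocks = 11.
For resolvability, blocks must partition into parallel classes of size v/k = 3.
Total blocks must therefore be a multiple of 3: 11 = 3·3 + 2 ⇒ not divisible ✗.
Resolvable? NO.

NO


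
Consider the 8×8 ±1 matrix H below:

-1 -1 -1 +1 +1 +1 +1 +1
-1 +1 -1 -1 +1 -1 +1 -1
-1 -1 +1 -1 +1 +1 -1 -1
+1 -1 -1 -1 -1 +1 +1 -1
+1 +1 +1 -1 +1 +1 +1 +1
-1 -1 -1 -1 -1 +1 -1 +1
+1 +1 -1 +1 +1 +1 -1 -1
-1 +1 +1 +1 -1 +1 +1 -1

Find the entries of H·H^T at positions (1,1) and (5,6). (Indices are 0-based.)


Row 1 of H: [-1, 1, -1, -1, 1, -1, 1, -1].
Row 5 of H: [-1, -1, -1, -1, -1, 1, -1, 1].
Row 6 of H: [1, 1, -1, 1, 1, 1, -1, -1].
(H·H^T)[1][1] = Σ_j H[1][j]·H[1][j] = (-1)² + (1)² + (-1)² + (-1)² + (1)² + (-1)² + (1)² + (-1)² = 1 + 1 + 1 + 1 + 1 + 1 + 1 + 1 = 8.
(H·H^T)[5][6] = Σ_j H[5][j]·H[6][j] = (-1)·(1) + (-1)·(1) + (-1)·(-1) + (-1)·(1) + (-1)·(1) + (1)·(1) + (-1)·(-1) + (1)·(-1) = -1 + -1 + 1 + -1 + -1 + 1 + 1 + -1 = -2.
Rows 5 and 6 are not orthogonal (dot product = -2 ≠ 0), so H is not a Hadamard matrix.

(1,1) entry = 8; (5,6) entry = -2.


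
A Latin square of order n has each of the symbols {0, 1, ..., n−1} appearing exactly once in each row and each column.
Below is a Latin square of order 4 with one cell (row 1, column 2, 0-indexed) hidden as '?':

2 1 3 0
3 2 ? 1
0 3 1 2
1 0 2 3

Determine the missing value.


Row 1 contains symbols [1, 2, 3] — missing [0].
Column 2 contains symbols [1, 2, 3] — missing [0].
The missing symbol must appear in both missing sets; intersection = [0].
Therefore the hidden value is 0.

Missing value = 0.


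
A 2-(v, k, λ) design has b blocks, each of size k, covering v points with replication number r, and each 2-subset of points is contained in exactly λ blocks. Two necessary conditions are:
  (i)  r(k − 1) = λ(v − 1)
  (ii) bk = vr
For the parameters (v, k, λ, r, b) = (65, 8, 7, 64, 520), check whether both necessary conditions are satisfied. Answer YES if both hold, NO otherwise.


Condition (i): r(k − 1) = 64·7 = 448; λ(v − 1) = 7·64 = 448. Match? YES.
Condition (ii): bk = 520·8 = 4160; vr = 65·64 = 4160. Match? YES.
Both conditions hold? YES.

YES


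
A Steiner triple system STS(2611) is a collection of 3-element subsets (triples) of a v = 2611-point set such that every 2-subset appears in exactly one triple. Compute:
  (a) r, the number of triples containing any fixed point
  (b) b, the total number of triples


An STS(v) is a 2-(v, 3, 1) BIBD: block size k = 3, λ = 1.
Replication: r(k − 1) = λ(v − 1) ⇒ r·2 = 2611 − 1 = 2610 ⇒ r = 1305.
Block count: b = v(v − 1)/6 = 2611·2610/6 = 6814710/6 = 1135785.
(Check via bk = vr: 1135785·3 = 3407355 = 2611·1305 = 3407355 ✓.)

r = 1305, b = 1135785.


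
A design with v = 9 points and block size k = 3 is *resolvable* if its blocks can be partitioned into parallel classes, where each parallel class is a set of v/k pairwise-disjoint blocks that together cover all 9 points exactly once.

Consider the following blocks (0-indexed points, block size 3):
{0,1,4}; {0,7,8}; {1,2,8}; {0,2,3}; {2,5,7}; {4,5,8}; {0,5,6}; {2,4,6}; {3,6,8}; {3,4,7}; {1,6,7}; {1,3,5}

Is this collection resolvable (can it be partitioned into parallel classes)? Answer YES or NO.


v = 9, block size k = 3, number of blocks = 12.
For resolvability, blocks must partition into parallel classes of size v/k = 3.
Total blocks must therefore be a multiple of 3: 12 = 3·4 + 0 ⇒ divisible ✓.
Greedy packing gives 4 candidate class(es). Each should be a full parallel class (size 3, covers all 9 points).
  Class 1 (3 blocks): {0,1,4}; {2,5,7}; {3,6,8}. Points covered: [0, 1, 2, 3, 4, 5, 6, 7, 8].
  Class 2 (3 blocks): {0,7,8}; {2,4,6}; {1,3,5}. Points covered: [0, 1, 2, 3, 4, 5, 6, 7, 8].
  Class 3 (3 blocks): {1,2,8}; {0,5,6}; {3,4,7}. Points covered: [0, 1, 2, 3, 4, 5, 6, 7, 8].
  Class 4 (3 blocks): {0,2,3}; {4,5,8}; {1,6,7}. Points covered: [0, 1, 2, 3, 4, 5, 6, 7, 8].
All classes full (size 3)? YES. All classes cover every point? YES.
Resolvable? YES.

YES


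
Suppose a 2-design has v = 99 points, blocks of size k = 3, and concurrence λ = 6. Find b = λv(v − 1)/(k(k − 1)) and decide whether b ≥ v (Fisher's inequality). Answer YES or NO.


b = λv(v − 1)/(k(k − 1)) = 6·99·98/(3·2) = 58212/6 = 9702.
Compare with v = 99: b ≥ v, so Fisher's inequality holds.

YES


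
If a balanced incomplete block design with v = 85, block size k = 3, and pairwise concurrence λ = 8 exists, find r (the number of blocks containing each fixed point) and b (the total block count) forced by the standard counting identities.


Any 2-(v, k, λ) BIBD satisfies two necessary conditions:
  (i)  Each point sits in r blocks, and counting incidences through any fixed point gives r(k − 1) = λ(v − 1), so r = λ(v − 1)/(k − 1).
  (ii) Total incidences bk = vr, so b = vr/k.
Step 1: r = λ(v − 1)/(k − 1) = 8·(85 − 1)/(3 − 1) = 8·84/2 = 672/2 = 336.
Step 2: b = vr/k = 85·336/3 = 28560/3 = 9520.
Check integrality: r = 336 ∈ Z ✓, b = 9520 ∈ Z ✓.
(These identities are necessary conditions: they determine r and b for any design with these parameters, but do not by themselves prove that one exists.)

r = 336, b = 9520.


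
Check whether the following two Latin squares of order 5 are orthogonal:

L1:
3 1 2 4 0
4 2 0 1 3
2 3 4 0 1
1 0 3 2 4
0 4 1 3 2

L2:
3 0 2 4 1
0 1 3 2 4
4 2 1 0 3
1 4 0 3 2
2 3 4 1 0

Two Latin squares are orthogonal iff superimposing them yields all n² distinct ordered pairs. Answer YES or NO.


Form the n² = 25 superimposed pairs (L1[i][j], L2[i][j]), row by row (rows and columns indexed from 0):
row 0: (3,3) (1,0) (2,2) (4,4) (0,1)
row 1: (4,0) (2,1) (0,3) (1,2) (3,4)
row 2: (2,4) (3,2) (4,1) (0,0) (1,3)
row 3: (1,1) (0,4) (3,0) (2,3) (4,2)
row 4: (0,2) (4,3) (1,4) (3,1) (2,0)
Orthogonality requires all 25 pairs distinct.
Check by first coordinate: for each symbol s of L1, list the L2 entries in the n cells where L1 = s; they must all differ.
  L1 = 0: L2 entries (in reading order) 1, 3, 0, 4, 2 — all 5 distinct ✓
  L1 = 1: L2 entries (in reading order) 0, 2, 3, 1, 4 — all 5 distinct ✓
  L1 = 2: L2 entries (in reading order) 2, 1, 4, 3, 0 — all 5 distinct ✓
  L1 = 3: L2 entries (in reading order) 3, 4, 2, 0, 1 — all 5 distinct ✓
  L1 = 4: L2 entries (in reading order) 4, 0, 1, 2, 3 — all 5 distinct ✓
Every symbol of L1 meets every symbol of L2 exactly once, so all 25 pairs are distinct (25 of 25).
Conclusion: YES.

YES


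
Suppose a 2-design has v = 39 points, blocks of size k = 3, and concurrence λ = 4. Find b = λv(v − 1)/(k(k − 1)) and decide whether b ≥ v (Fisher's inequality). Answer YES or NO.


b = λv(v − 1)/(k(k − 1)) = 4·39·38/(3·2) = 5928/6 = 988.
Compare with v = 39: b ≥ v, so Fisher's inequality holds.

YES


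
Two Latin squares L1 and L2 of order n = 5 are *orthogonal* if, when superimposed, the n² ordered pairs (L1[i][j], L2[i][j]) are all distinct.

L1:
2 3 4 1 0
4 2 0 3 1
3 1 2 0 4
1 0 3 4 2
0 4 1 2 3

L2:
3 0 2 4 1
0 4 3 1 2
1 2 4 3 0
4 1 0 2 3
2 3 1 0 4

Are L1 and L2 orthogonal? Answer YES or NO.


Form the n² = 25 superimposed pairs (L1[i][j], L2[i][j]), row by row (rows and columns indexed from 0):
row 0: (2,3) (3,0) (4,2) (1,4) (0,1)
row 1: (4,0) (2,4) (0,3) (3,1) (1,2)
row 2: (3,1) (1,2) (2,4) (0,3) (4,0)
row 3: (1,4) (0,1) (3,0) (4,2) (2,3)
row 4: (0,2) (4,3) (1,1) (2,0) (3,4)
Orthogonality requires all 25 pairs distinct.
But the pair (3,1) repeats: cell (1,3) has L1 = 3, L2 = 1, and cell (2,0) has L1 = 3, L2 = 1.
A repeated pair means some other pair never occurs (only 15 distinct pairs out of 25), so the squares are not orthogonal.
Conclusion: NO.

NO


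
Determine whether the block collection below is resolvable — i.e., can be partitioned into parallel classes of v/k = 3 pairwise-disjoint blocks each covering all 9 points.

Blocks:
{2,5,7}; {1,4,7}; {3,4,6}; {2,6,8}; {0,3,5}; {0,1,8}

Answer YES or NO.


v = 9, block size k = 3, number of blocks = 6.
For resolvability, blocks must partition into parallel classes of size v/k = 3.
Total blocks must therefore be a multiple of 3: 6 = 3·2 + 0 ⇒ divisible ✓.
Greedy packing gives 2 candidate class(es). Each should be a full parallel class (size 3, covers all 9 points).
  Class 1 (3 blocks): {2,5,7}; {3,4,6}; {0,1,8}. Points covered: [0, 1, 2, 3, 4, 5, 6, 7, 8].
  Class 2 (3 blocks): {1,4,7}; {2,6,8}; {0,3,5}. Points covered: [0, 1, 2, 3, 4, 5, 6, 7, 8].
All classes full (size 3)? YES. All classes cover every point? YES.
Resolvable? YES.

YES


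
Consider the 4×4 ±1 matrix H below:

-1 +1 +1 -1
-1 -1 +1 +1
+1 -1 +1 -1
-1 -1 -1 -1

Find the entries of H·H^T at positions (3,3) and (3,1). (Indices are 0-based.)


Row 1 of H: [-1, -1, 1, 1].
Row 3 of H: [-1, -1, -1, -1].
(H·H^T)[3][3] = Σ_j H[3][j]·H[3][j] = (-1)² + (-1)² + (-1)² + (-1)² = 1 + 1 + 1 + 1 = 4.
(H·H^T)[3][1] = Σ_j H[3][j]·H[1][j] = (-1)·(-1) + (-1)·(-1) + (-1)·(1) + (-1)·(1) = 1 + 1 + -1 + -1 = 0.
So rows 3 and 1 are orthogonal; the diagonal entry equals n = 4.

(3,3) entry = 4; (3,1) entry = 0.


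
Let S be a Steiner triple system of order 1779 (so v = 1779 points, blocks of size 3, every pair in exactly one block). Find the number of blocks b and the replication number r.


An STS(v) is a 2-(v, 3, 1) BIBD: block size k = 3, λ = 1.
Replication: r(k − 1) = λ(v − 1) ⇒ r·2 = 1779 − 1 = 1778 ⇒ r = 889.
Block count: b = v(v − 1)/6 = 1779·1778/6 = 3163062/6 = 527177.
(Check via bk = vr: 527177·3 = 1581531 = 1779·889 = 1581531 ✓.)

r = 889, b = 527177.


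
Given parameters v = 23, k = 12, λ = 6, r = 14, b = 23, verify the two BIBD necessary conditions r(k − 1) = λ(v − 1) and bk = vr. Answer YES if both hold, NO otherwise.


Condition (i): r(k − 1) = 14·11 = 154; λ(v − 1) = 6·22 = 132. Match? NO.
Condition (ii): bk = 23·12 = 276; vr = 23·14 = 322. Match? NO.
Both conditions hold? NO.

NO


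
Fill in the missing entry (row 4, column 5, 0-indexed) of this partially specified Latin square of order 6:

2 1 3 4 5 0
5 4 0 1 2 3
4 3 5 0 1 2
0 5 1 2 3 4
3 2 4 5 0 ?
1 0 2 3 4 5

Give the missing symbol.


Row 4 contains symbols [0, 2, 3, 4, 5] — missing [1].
Column 5 contains symbols [0, 2, 3, 4, 5] — missing [1].
The missing symbol must appear in both missing sets; intersection = [1].
Therefore the hidden value is 1.

Missing value = 1.


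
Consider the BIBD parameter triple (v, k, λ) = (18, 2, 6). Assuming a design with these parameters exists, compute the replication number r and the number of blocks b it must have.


Any 2-(v, k, λ) BIBD satisfies two necessary conditions:
  (i)  Each point sits in r blocks, and counting incidences through any fixed point gives r(k − 1) = λ(v − 1), so r = λ(v − 1)/(k − 1).
  (ii) Total incidences bk = vr, so b = vr/k.
Step 1: r = λ(v − 1)/(k − 1) = 6·(18 − 1)/(2 − 1) = 6·17/1 = 102/1 = 102.
Step 2: b = vr/k = 18·102/2 = 1836/2 = 918.
Check integrality: r = 102 ∈ Z ✓, b = 918 ∈ Z ✓.
(These identities are necessary conditions: they determine r and b for any design with these parameters, but do not by themselves prove that one exists.)

r = 102, b = 918.


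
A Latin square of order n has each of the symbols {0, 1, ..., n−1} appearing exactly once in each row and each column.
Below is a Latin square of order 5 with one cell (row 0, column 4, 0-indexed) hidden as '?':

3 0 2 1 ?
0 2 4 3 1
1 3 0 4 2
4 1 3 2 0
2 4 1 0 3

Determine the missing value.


Row 0 contains symbols [0, 1, 2, 3] — missing [4].
Column 4 contains symbols [0, 1, 2, 3] — missing [4].
The missing symbol must appear in both missing sets; intersection = [4].
Therefore the hidden value is 4.

Missing value = 4.


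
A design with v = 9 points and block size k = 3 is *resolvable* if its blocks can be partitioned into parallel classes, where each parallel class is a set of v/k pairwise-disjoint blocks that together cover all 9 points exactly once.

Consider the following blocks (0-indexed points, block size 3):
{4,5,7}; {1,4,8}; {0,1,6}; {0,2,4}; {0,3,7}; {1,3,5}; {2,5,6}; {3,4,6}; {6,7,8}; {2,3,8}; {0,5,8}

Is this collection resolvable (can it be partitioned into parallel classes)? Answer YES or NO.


v = 9, block size k = 3, number of blocks = 11.
For resolvability, blocks must partition into parallel classes of size v/k = 3.
Total blocks must therefore be a multiple of 3: 11 = 3·3 + 2 ⇒ not divisible ✗.
Resolvable? NO.

NO
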